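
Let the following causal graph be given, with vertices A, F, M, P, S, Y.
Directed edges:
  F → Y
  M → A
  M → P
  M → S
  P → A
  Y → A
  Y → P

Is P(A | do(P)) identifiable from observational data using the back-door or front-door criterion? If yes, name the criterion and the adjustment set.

P(A|do(P)): backdoor, adjust for {M, Y}.

desc(P)\{P}={A}; candidates ⊆ {F,M,S,Y}.
size 0: {}; under {} P still reaches {A,F,M,S,Y} ∋ A.
size 1: {F}, {M}, {S} …(+1); under {F} P still reaches {A,M,S,Y} ∋ A.
{M,Y}: P⊥A given {M,Y} in G with P→· removed — back-door holds.
P(A|do(P)) = Σ_{M,Y} P(A|P,M,Y)·P(M,Y).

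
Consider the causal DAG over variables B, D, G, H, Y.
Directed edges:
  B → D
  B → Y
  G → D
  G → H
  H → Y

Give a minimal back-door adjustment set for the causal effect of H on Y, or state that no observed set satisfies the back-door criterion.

H→Y: minimal back-door set ∅.

desc(H)\{H}={Y}; candidates ⊆ {B,D,G}.
∅: H⊥Y given ∅ in G with H→· removed — back-door holds.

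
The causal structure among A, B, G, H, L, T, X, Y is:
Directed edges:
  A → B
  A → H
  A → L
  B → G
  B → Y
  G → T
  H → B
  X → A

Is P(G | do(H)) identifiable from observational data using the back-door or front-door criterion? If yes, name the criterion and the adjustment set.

P(G|do(H)): backdoor, adjust for {A}.

desc(H)\{H}={B,G,T,Y}; candidates ⊆ {A,L,X}.
size 0: {}; under {} H still reaches {A,B,G,L,T,X,Y} ∋ G.
{A}: H⊥G given {A} in G with H→· removed — back-door holds.
P(G|do(H)) = Σ_{A} P(G|H,A)·P(A).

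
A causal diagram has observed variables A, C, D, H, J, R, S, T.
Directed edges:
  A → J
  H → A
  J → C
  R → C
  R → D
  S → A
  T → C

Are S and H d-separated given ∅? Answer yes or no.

Bayes-Ball from S | ∅ reaches {A,C,J}.
H ∉ reach(S|∅) ⇒ S ⊥ H | ∅.

Yes — S ⊥ H | ∅.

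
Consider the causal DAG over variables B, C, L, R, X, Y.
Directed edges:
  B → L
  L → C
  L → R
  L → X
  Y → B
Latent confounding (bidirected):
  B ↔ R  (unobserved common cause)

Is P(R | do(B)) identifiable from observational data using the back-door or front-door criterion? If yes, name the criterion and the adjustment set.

P(R|do(B)): frontdoor, adjust for {L}.

desc(B)\{B}={C,L,R,X}; candidates ⊆ {Y}.
B↔R: latent back-door arc(s) into B.
size 0: {}; under {} B still reaches {R,Y} ∋ R.
size 1: {Y}; under {Y} B still reaches {R} ∋ R.
B↔R cannot be blocked by any observed set — no back-door set.
{L}: (i) intercepts every directed B→R path; (ii) no back-door B→{L}; (iii) {B} blocks every back-door {L}→R. Front-door holds.
P(R|do(B)) = Σ_{L} P(L|B) Σ_{B'} P(R|L,B')P(B').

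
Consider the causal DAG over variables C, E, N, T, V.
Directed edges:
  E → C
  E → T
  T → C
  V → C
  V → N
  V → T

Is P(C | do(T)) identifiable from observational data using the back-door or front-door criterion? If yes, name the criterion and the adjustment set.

P(C|do(T)): backdoor, adjust for {E, V}.

desc(T)\{T}={C}; candidates ⊆ {E,N,V}.
size 0: {}; under {} T still reaches {C,E,N,V} ∋ C.
size 1: {E}, {N}, {V}; under {E} T still reaches {C,N,V} ∋ C.
{E,V}: T⊥C given {E,V} in G with T→· removed — back-door holds.
P(C|do(T)) = Σ_{E,V} P(C|T,E,V)·P(E,V).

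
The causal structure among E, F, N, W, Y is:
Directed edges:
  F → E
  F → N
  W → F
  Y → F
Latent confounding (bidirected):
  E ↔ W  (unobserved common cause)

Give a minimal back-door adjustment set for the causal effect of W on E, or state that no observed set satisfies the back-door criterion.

W→E: no observed back-door set.

desc(W)\{W}={E,F,N}; candidates ⊆ {Y}.
W↔E: latent back-door arc(s) into W.
size 0: {}; under {} W still reaches {E} ∋ E.
size 1: {Y}; under {Y} W still reaches {E} ∋ E.
W↔E cannot be blocked by any observed set — no back-door set.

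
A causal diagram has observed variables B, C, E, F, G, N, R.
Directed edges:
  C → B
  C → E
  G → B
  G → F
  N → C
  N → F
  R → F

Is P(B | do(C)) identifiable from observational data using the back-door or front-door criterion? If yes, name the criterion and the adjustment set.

desc(C)\{C}={B,E}; candidates ⊆ {F,G,N,R}.
∅: C⊥B given ∅ in G with C→· removed — back-door holds.
P(B|do(C)) = P(B|C) — no adjustment needed.

P(B|do(C)): backdoor, adjust for ∅.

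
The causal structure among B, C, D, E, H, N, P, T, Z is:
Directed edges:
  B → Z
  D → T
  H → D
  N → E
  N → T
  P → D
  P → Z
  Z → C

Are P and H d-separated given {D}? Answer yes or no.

Bayes-Ball from P | {D} reaches {C,H,Z}.
H ∈ reach(P|{D}) ⇒ P ⊥̸ H | {D}.

No — P and H are d-connected given {D}.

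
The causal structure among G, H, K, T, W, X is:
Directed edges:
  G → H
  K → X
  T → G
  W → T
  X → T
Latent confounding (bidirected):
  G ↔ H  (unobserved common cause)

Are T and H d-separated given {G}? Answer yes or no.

Bayes-Ball from T | {G} reaches {H,K,W,X}.
H ∈ reach(T|{G}) ⇒ T ⊥̸ H | {G}.

No — T and H are d-connected given {G}.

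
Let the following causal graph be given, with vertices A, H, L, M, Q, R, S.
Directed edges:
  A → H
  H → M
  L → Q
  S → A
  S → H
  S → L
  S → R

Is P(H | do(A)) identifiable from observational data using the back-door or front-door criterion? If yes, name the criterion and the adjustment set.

P(H|do(A)): backdoor, adjust for {S}.

desc(A)\{A}={H,M}; candidates ⊆ {L,Q,R,S}.
size 0: {}; under {} A still reaches {H,L,M,Q,R,S} ∋ H.
{S}: A⊥H given {S} in G with A→· removed — back-door holds.
P(H|do(A)) = Σ_{S} P(H|A,S)·P(S).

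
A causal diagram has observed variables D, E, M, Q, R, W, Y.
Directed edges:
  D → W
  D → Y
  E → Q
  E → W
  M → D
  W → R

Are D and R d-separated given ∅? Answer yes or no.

Bayes-Ball from D | ∅ reaches {M,R,W,Y}.
R ∈ reach(D|∅) ⇒ D ⊥̸ R | ∅.

No — D and R are d-connected given ∅.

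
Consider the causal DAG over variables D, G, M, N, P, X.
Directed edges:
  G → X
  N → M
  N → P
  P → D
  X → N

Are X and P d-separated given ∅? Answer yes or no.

Bayes-Ball from X | ∅ reaches {D,G,M,N,P}.
P ∈ reach(X|∅) ⇒ X ⊥̸ P | ∅.

No — X and P are d-connected given ∅.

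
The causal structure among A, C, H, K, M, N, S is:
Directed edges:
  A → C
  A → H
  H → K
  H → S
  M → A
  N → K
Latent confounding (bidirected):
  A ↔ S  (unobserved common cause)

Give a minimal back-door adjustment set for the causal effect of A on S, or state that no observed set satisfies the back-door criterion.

A→S: no observed back-door set.

desc(A)\{A}={C,H,K,S}; candidates ⊆ {M,N}.
A↔S: latent back-door arc(s) into A.
size 0: {}; under {} A still reaches {M,S} ∋ S.
size 1: {M}, {N}; under {M} A still reaches {S} ∋ S.
size 2: {M,N}; under {M,N} A still reaches {S} ∋ S.
A↔S cannot be blocked by any observed set — no back-door set.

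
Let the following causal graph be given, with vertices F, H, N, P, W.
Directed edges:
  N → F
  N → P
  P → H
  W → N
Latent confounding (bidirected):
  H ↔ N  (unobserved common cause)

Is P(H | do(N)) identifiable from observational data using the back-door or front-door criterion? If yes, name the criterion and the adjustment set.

P(H|do(N)): frontdoor, adjust for {P}.

desc(N)\{N}={F,H,P}; candidates ⊆ {W}.
N↔H: latent back-door arc(s) into N.
size 0: {}; under {} N still reaches {H,W} ∋ H.
size 1: {W}; under {W} N still reaches {H} ∋ H.
N↔H cannot be blocked by any observed set — no back-door set.
{P}: (i) intercepts every directed N→H path; (ii) no back-door N→{P}; (iii) {N} blocks every back-door {P}→H. Front-door holds.
P(H|do(N)) = Σ_{P} P(P|N) Σ_{N'} P(H|P,N')P(N').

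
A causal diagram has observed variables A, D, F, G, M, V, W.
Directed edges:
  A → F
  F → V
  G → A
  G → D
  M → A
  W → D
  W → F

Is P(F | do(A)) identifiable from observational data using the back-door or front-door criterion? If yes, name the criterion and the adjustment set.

P(F|do(A)): backdoor, adjust for ∅.

desc(A)\{A}={F,V}; candidates ⊆ {D,G,M,W}.
∅: A⊥F given ∅ in G with A→· removed — back-door holds.
P(F|do(A)) = P(F|A) — no adjustment needed.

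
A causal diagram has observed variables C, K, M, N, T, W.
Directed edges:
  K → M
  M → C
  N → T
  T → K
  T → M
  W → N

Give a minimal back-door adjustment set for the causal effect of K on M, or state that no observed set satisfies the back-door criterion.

K→M: minimal back-door set {T}.

desc(K)\{K}={C,M}; candidates ⊆ {N,T,W}.
size 0: {}; under {} K still reaches {C,M,N,T,W} ∋ M.
{T}: K⊥M given {T} in G with K→· removed — back-door holds.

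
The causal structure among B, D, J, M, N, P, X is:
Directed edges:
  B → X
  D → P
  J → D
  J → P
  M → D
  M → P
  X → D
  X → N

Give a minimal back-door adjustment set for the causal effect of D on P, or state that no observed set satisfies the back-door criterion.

desc(D)\{D}={P}; candidates ⊆ {B,J,M,N,X}.
size 0: {}; under {} D still reaches {B,J,M,N,P,X} ∋ P.
size 1: {B}, {J}, {M} …(+2); under {B} D still reaches {J,M,N,P,X} ∋ P.
{J,M}: D⊥P given {J,M} in G with D→· removed — back-door holds.

D→P: minimal back-door set {J, M}.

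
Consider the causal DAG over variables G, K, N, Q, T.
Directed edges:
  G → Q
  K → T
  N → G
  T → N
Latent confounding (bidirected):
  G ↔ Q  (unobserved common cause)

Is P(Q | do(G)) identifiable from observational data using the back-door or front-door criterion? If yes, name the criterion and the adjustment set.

desc(G)\{G}={Q}; candidates ⊆ {K,N,T}.
G↔Q: latent back-door arc(s) into G.
size 0: {}; under {} G still reaches {K,N,Q,T} ∋ Q.
size 1: {K}, {N}, {T}; under {K} G still reaches {N,Q,T} ∋ Q.
size 2: {K,N}, {K,T}, {N,T}; under {K,N} G still reaches {Q} ∋ Q.
G↔Q cannot be blocked by any observed set — no back-door set.
No mediator lies on a directed G→…→Q path.
Neither criterion identifies P(Q|do(G)) in this graph.

P(Q|do(G)): not identifiable (no BD/FD set).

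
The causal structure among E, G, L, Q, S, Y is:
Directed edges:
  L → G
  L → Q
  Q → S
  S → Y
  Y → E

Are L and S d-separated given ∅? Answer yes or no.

Bayes-Ball from L | ∅ reaches {E,G,Q,S,Y}.
S ∈ reach(L|∅) ⇒ L ⊥̸ S | ∅.

No — L and S are d-connected given ∅.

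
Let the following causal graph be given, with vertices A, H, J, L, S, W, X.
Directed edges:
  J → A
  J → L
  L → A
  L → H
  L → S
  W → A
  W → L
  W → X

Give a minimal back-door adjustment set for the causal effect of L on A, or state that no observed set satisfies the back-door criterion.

L→A: minimal back-door set {J, W}.

desc(L)\{L}={A,H,S}; candidates ⊆ {J,W,X}.
size 0: {}; under {} L still reaches {A,J,W,X} ∋ A.
size 1: {J}, {W}, {X}; under {J} L still reaches {A,W,X} ∋ A.
{J,W}: L⊥A given {J,W} in G with L→· removed — back-door holds.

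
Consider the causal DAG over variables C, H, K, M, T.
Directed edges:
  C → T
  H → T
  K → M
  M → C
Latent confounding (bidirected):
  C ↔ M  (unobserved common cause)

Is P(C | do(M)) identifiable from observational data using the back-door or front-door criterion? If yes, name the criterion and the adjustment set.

P(C|do(M)): not identifiable (no BD/FD set).

desc(M)\{M}={C,T}; candidates ⊆ {H,K}.
M↔C: latent back-door arc(s) into M.
size 0: {}; under {} M still reaches {C,K,T} ∋ C.
size 1: {H}, {K}; under {H} M still reaches {C,K,T} ∋ C.
size 2: {H,K}; under {H,K} M still reaches {C,T} ∋ C.
M↔C cannot be blocked by any observed set — no back-door set.
No mediator lies on a directed M→…→C path.
Neither criterion identifies P(C|do(M)) in this graph.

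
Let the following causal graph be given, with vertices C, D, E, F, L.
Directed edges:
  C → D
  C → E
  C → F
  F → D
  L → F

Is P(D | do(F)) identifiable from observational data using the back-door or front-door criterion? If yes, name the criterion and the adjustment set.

desc(F)\{F}={D}; candidates ⊆ {C,E,L}.
size 0: {}; under {} F still reaches {C,D,E,L} ∋ D.
{C}: F⊥D given {C} in G with F→· removed — back-door holds.
P(D|do(F)) = Σ_{C} P(D|F,C)·P(C).

P(D|do(F)): backdoor, adjust for {C}.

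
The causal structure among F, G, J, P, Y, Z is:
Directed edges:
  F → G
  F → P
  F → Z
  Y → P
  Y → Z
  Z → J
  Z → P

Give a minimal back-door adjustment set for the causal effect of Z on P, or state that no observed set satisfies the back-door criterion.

Z→P: minimal back-door set {F, Y}.

desc(Z)\{Z}={J,P}; candidates ⊆ {F,G,Y}.
size 0: {}; under {} Z still reaches {F,G,P,Y} ∋ P.
size 1: {F}, {G}, {Y}; under {F} Z still reaches {P,Y} ∋ P.
{F,Y}: Z⊥P given {F,Y} in G with Z→· removed — back-door holds.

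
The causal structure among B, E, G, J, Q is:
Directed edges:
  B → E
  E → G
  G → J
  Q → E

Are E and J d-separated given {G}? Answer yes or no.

Yes — E ⊥ J | {G}.

Bayes-Ball from E | {G} reaches {B,Q}.
J ∉ reach(E|{G}) ⇒ E ⊥ J | {G}.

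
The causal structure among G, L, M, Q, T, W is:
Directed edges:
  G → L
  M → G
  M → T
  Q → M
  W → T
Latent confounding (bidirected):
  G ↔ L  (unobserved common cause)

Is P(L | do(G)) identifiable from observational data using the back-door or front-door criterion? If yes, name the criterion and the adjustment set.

P(L|do(G)): not identifiable (no BD/FD set).

desc(G)\{G}={L}; candidates ⊆ {M,Q,T,W}.
G↔L: latent back-door arc(s) into G.
size 0: {}; under {} G still reaches {L,M,Q,T} ∋ L.
size 1: {M}, {Q}, {T} …(+1); under {M} G still reaches {L} ∋ L.
size 2: {M,Q}, {M,T}, {M,W} …(+3); under {M,Q} G still reaches {L} ∋ L.
G↔L cannot be blocked by any observed set — no back-door set.
No mediator lies on a directed G→…→L path.
Neither criterion identifies P(L|do(G)) in this graph.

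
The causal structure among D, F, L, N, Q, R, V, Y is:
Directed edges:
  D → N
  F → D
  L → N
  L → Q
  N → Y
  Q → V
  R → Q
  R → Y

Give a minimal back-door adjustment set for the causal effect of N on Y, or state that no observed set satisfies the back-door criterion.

desc(N)\{N}={Y}; candidates ⊆ {D,F,L,Q,R,V}.
∅: N⊥Y given ∅ in G with N→· removed — back-door holds.

N→Y: minimal back-door set ∅.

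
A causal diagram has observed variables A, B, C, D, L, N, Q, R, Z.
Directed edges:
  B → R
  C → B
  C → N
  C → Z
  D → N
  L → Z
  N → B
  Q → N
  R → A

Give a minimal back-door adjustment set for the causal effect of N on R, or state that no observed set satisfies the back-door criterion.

N→R: minimal back-door set {C}.

desc(N)\{N}={A,B,R}; candidates ⊆ {C,D,L,Q,Z}.
size 0: {}; under {} N still reaches {A,B,C,D,Q,R,Z} ∋ R.
{C}: N⊥R given {C} in G with N→· removed — back-door holds.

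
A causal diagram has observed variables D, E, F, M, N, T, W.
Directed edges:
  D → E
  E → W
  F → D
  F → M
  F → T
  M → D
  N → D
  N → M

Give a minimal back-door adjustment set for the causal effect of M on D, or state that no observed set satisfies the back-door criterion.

M→D: minimal back-door set {F, N}.

desc(M)\{M}={D,E,W}; candidates ⊆ {F,N,T}.
size 0: {}; under {} M still reaches {D,E,F,N,T,W} ∋ D.
size 1: {F}, {N}, {T}; under {F} M still reaches {D,E,N,W} ∋ D.
{F,N}: M⊥D given {F,N} in G with M→· removed — back-door holds.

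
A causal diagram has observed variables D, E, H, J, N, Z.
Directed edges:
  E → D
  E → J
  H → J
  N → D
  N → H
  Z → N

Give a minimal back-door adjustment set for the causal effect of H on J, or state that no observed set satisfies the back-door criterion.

desc(H)\{H}={J}; candidates ⊆ {D,E,N,Z}.
∅: H⊥J given ∅ in G with H→· removed — back-door holds.

H→J: minimal back-door set ∅.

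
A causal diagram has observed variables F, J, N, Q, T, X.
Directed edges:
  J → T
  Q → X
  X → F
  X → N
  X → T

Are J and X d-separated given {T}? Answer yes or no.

Bayes-Ball from J | {T} reaches {F,N,Q,X}.
X ∈ reach(J|{T}) ⇒ J ⊥̸ X | {T}.

No — J and X are d-connected given {T}.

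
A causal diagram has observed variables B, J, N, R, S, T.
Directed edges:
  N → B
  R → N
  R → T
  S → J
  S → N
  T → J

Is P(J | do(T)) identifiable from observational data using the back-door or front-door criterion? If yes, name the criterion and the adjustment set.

P(J|do(T)): backdoor, adjust for ∅.

desc(T)\{T}={J}; candidates ⊆ {B,N,R,S}.
∅: T⊥J given ∅ in G with T→· removed — back-door holds.
P(J|do(T)) = P(J|T) — no adjustment needed.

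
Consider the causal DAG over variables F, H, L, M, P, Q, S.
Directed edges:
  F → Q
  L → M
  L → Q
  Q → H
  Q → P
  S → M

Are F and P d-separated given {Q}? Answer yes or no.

Yes — F ⊥ P | {Q}.

Bayes-Ball from F | {Q} reaches {L,M}.
P ∉ reach(F|{Q}) ⇒ F ⊥ P | {Q}.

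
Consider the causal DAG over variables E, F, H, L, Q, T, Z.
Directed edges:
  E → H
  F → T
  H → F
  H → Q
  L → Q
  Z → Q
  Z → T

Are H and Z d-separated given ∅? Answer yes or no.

Bayes-Ball from H | ∅ reaches {E,F,Q,T}.
Z ∉ reach(H|∅) ⇒ H ⊥ Z | ∅.

Yes — H ⊥ Z | ∅.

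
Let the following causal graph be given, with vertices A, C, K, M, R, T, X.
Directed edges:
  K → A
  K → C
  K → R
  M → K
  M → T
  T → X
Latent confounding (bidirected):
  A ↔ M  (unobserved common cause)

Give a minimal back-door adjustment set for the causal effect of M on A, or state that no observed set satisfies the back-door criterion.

desc(M)\{M}={A,C,K,R,T,X}; candidates ⊆ {—}.
M↔A: latent back-door arc(s) into M.
size 0: {}; under {} M still reaches {A} ∋ A.
M↔A cannot be blocked by any observed set — no back-door set.

M→A: no observed back-door set.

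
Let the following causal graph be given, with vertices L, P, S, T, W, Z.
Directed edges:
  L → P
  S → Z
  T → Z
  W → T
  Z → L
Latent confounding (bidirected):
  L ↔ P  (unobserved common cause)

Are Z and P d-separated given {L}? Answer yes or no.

No — Z and P are d-connected given {L}.

Bayes-Ball from Z | {L} reaches {P,S,T,W}.
P ∈ reach(Z|{L}) ⇒ Z ⊥̸ P | {L}.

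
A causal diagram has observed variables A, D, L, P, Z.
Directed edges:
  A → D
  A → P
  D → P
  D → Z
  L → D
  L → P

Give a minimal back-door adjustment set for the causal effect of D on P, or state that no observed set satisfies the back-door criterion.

desc(D)\{D}={P,Z}; candidates ⊆ {A,L}.
size 0: {}; under {} D still reaches {A,L,P} ∋ P.
size 1: {A}, {L}; under {A} D still reaches {L,P} ∋ P.
{A,L}: D⊥P given {A,L} in G with D→· removed — back-door holds.

D→P: minimal back-door set {A, L}.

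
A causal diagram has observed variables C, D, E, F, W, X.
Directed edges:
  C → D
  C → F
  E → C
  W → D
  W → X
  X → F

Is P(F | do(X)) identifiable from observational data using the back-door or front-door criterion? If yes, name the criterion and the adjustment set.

desc(X)\{X}={F}; candidates ⊆ {C,D,E,W}.
∅: X⊥F given ∅ in G with X→· removed — back-door holds.
P(F|do(X)) = P(F|X) — no adjustment needed.

P(F|do(X)): backdoor, adjust for ∅.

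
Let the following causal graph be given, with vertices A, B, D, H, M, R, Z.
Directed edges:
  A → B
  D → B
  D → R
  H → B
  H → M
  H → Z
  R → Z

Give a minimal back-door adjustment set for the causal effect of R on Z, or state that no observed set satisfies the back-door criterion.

desc(R)\{R}={Z}; candidates ⊆ {A,B,D,H,M}.
∅: R⊥Z given ∅ in G with R→· removed — back-door holds.

R→Z: minimal back-door set ∅.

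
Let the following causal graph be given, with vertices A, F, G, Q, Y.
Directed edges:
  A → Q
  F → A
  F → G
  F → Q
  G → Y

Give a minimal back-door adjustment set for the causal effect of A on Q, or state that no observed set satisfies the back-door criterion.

A→Q: minimal back-door set {F}.

desc(A)\{A}={Q}; candidates ⊆ {F,G,Y}.
size 0: {}; under {} A still reaches {F,G,Q,Y} ∋ Q.
{F}: A⊥Q given {F} in G with A→· removed — back-door holds.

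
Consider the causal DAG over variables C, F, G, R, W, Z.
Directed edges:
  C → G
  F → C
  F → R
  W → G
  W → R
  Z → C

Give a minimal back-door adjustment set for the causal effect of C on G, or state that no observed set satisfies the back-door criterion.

C→G: minimal back-door set ∅.

desc(C)\{C}={G}; candidates ⊆ {F,R,W,Z}.
∅: C⊥G given ∅ in G with C→· removed — back-door holds.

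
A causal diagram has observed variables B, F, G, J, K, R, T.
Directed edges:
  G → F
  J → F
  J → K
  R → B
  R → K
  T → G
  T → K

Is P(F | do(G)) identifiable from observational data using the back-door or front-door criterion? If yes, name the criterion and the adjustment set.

P(F|do(G)): backdoor, adjust for ∅.

desc(G)\{G}={F}; candidates ⊆ {B,J,K,R,T}.
∅: G⊥F given ∅ in G with G→· removed — back-door holds.
P(F|do(G)) = P(F|G) — no adjustment needed.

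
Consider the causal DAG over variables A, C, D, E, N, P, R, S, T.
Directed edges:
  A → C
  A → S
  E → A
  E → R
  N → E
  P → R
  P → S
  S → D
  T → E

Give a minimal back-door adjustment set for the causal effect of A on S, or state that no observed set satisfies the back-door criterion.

desc(A)\{A}={C,D,S}; candidates ⊆ {E,N,P,R,T}.
∅: A⊥S given ∅ in G with A→· removed — back-door holds.

A→S: minimal back-door set ∅.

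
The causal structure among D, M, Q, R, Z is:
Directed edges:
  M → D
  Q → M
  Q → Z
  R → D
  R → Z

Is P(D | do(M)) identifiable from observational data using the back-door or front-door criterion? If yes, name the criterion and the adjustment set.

desc(M)\{M}={D}; candidates ⊆ {Q,R,Z}.
∅: M⊥D given ∅ in G with M→· removed — back-door holds.
P(D|do(M)) = P(D|M) — no adjustment needed.

P(D|do(M)): backdoor, adjust for ∅.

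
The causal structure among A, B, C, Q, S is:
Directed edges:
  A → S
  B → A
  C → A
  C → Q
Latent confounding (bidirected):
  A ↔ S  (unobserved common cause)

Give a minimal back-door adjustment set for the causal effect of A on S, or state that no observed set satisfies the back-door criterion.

desc(A)\{A}={S}; candidates ⊆ {B,C,Q}.
A↔S: latent back-door arc(s) into A.
size 0: {}; under {} A still reaches {B,C,Q,S} ∋ S.
size 1: {B}, {C}, {Q}; under {B} A still reaches {C,Q,S} ∋ S.
size 2: {B,C}, {B,Q}, {C,Q}; under {B,C} A still reaches {S} ∋ S.
A↔S cannot be blocked by any observed set — no back-door set.

A→S: no observed back-door set.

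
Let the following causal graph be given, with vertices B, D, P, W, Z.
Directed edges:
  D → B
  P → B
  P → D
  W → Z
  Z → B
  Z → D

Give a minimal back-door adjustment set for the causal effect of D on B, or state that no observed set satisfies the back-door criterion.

desc(D)\{D}={B}; candidates ⊆ {P,W,Z}.
size 0: {}; under {} D still reaches {B,P,W,Z} ∋ B.
size 1: {P}, {W}, {Z}; under {P} D still reaches {B,W,Z} ∋ B.
{P,Z}: D⊥B given {P,Z} in G with D→· removed — back-door holds.

D→B: minimal back-door set {P, Z}.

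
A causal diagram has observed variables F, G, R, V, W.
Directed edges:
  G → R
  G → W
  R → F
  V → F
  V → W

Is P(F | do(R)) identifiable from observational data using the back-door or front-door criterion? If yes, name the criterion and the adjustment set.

P(F|do(R)): backdoor, adjust for ∅.

desc(R)\{R}={F}; candidates ⊆ {G,V,W}.
∅: R⊥F given ∅ in G with R→· removed — back-door holds.
P(F|do(R)) = P(F|R) — no adjustment needed.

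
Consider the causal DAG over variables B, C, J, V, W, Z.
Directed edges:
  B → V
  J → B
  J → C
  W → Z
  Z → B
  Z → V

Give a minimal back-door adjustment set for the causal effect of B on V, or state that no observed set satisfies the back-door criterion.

B→V: minimal back-door set {Z}.

desc(B)\{B}={V}; candidates ⊆ {C,J,W,Z}.
size 0: {}; under {} B still reaches {C,J,V,W,Z} ∋ V.
{Z}: B⊥V given {Z} in G with B→· removed — back-door holds.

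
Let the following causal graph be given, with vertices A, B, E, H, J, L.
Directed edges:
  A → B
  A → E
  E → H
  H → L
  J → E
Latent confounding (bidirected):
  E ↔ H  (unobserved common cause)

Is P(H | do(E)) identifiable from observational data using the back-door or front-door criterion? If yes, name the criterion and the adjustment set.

P(H|do(E)): not identifiable (no BD/FD set).

desc(E)\{E}={H,L}; candidates ⊆ {A,B,J}.
E↔H: latent back-door arc(s) into E.
size 0: {}; under {} E still reaches {A,B,H,J,L} ∋ H.
size 1: {A}, {B}, {J}; under {A} E still reaches {H,J,L} ∋ H.
size 2: {A,B}, {A,J}, {B,J}; under {A,B} E still reaches {H,J,L} ∋ H.
E↔H cannot be blocked by any observed set — no back-door set.
No mediator lies on a directed E→…→H path.
Neither criterion identifies P(H|do(E)) in this graph.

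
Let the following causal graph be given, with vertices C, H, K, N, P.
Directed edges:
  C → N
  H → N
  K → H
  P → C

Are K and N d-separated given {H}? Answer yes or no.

Bayes-Ball from K | {H} reaches ∅.
N ∉ reach(K|{H}) ⇒ K ⊥ N | {H}.

Yes — K ⊥ N | {H}.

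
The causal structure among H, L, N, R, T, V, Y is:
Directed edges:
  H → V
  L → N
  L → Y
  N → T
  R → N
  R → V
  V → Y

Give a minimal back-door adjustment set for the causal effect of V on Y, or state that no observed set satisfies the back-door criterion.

V→Y: minimal back-door set ∅.

desc(V)\{V}={Y}; candidates ⊆ {H,L,N,R,T}.
∅: V⊥Y given ∅ in G with V→· removed — back-door holds.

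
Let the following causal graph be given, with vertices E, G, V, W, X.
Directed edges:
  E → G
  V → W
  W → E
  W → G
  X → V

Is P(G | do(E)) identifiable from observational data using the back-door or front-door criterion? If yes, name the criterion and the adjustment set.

desc(E)\{E}={G}; candidates ⊆ {V,W,X}.
size 0: {}; under {} E still reaches {G,V,W,X} ∋ G.
{W}: E⊥G given {W} in G with E→· removed — back-door holds.
P(G|do(E)) = Σ_{W} P(G|E,W)·P(W).

P(G|do(E)): backdoor, adjust for {W}.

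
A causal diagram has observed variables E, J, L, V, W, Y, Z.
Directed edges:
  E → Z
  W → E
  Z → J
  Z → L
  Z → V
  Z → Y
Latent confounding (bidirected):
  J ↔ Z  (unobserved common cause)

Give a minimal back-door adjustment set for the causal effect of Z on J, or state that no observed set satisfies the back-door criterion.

Z→J: no observed back-door set.

desc(Z)\{Z}={J,L,V,Y}; candidates ⊆ {E,W}.
Z↔J: latent back-door arc(s) into Z.
size 0: {}; under {} Z still reaches {E,J,W} ∋ J.
size 1: {E}, {W}; under {E} Z still reaches {J} ∋ J.
size 2: {E,W}; under {E,W} Z still reaches {J} ∋ J.
Z↔J cannot be blocked by any observed set — no back-door set.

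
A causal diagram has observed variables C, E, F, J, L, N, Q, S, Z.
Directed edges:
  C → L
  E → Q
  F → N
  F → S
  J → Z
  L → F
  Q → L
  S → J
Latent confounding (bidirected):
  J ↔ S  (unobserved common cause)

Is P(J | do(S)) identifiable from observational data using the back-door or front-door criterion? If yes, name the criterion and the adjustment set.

P(J|do(S)): not identifiable (no BD/FD set).

desc(S)\{S}={J,Z}; candidates ⊆ {C,E,F,L,N,Q}.
S↔J: latent back-door arc(s) into S.
size 0: {}; under {} S still reaches {C,E,F,J,L,N,Q,Z} ∋ J.
size 1: {C}, {E}, {F} …(+3); under {C} S still reaches {E,F,J,L,N,Q,Z} ∋ J.
size 2: {C,E}, {C,F}, {C,L} …(+12); under {C,E} S still reaches {F,J,L,N,Q,Z} ∋ J.
S↔J cannot be blocked by any observed set — no back-door set.
No mediator lies on a directed S→…→J path.
Neither criterion identifies P(J|do(S)) in this graph.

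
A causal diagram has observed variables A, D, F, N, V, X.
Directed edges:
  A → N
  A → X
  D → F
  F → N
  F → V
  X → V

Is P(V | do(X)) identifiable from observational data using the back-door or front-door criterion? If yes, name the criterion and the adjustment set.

P(V|do(X)): backdoor, adjust for ∅.

desc(X)\{X}={V}; candidates ⊆ {A,D,F,N}.
∅: X⊥V given ∅ in G with X→· removed — back-door holds.
P(V|do(X)) = P(V|X) — no adjustment needed.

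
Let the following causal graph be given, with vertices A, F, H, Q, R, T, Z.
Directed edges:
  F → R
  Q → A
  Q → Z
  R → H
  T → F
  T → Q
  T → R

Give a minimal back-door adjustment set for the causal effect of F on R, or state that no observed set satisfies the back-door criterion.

F→R: minimal back-door set {T}.

desc(F)\{F}={H,R}; candidates ⊆ {A,Q,T,Z}.
size 0: {}; under {} F still reaches {A,H,Q,R,T,Z} ∋ R.
{T}: F⊥R given {T} in G with F→· removed — back-door holds.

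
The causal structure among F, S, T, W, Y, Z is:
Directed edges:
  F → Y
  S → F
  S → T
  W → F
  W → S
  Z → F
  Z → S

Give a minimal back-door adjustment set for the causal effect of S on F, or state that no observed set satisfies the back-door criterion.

S→F: minimal back-door set {W, Z}.

desc(S)\{S}={F,T,Y}; candidates ⊆ {W,Z}.
size 0: {}; under {} S still reaches {F,W,Y,Z} ∋ F.
size 1: {W}, {Z}; under {W} S still reaches {F,Y,Z} ∋ F.
{W,Z}: S⊥F given {W,Z} in G with S→· removed — back-door holds.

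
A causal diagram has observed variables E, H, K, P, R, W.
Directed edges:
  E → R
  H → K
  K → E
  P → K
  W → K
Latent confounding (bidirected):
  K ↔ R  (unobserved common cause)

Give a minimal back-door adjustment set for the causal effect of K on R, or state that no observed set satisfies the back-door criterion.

desc(K)\{K}={E,R}; candidates ⊆ {H,P,W}.
K↔R: latent back-door arc(s) into K.
size 0: {}; under {} K still reaches {H,P,R,W} ∋ R.
size 1: {H}, {P}, {W}; under {H} K still reaches {P,R,W} ∋ R.
size 2: {H,P}, {H,W}, {P,W}; under {H,P} K still reaches {R,W} ∋ R.
K↔R cannot be blocked by any observed set — no back-door set.

K→R: no observed back-door set.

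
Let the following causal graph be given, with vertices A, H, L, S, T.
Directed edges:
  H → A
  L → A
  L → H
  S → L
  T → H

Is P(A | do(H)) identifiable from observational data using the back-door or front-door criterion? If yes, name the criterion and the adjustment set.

P(A|do(H)): backdoor, adjust for {L}.

desc(H)\{H}={A}; candidates ⊆ {L,S,T}.
size 0: {}; under {} H still reaches {A,L,S,T} ∋ A.
{L}: H⊥A given {L} in G with H→· removed — back-door holds.
P(A|do(H)) = Σ_{L} P(A|H,L)·P(L).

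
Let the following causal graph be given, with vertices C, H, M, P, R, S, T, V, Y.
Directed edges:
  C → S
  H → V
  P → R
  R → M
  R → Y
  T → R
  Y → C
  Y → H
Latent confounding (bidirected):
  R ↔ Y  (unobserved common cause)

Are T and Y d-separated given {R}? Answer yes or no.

No — T and Y are d-connected given {R}.

Bayes-Ball from T | {R} reaches {C,H,P,S,V,Y}.
Y ∈ reach(T|{R}) ⇒ T ⊥̸ Y | {R}.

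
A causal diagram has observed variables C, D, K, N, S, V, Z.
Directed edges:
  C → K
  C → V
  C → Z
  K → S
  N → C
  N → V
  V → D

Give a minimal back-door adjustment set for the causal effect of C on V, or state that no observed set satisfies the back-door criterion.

C→V: minimal back-door set {N}.

desc(C)\{C}={D,K,S,V,Z}; candidates ⊆ {N}.
size 0: {}; under {} C still reaches {D,N,V} ∋ V.
{N}: C⊥V given {N} in G with C→· removed — back-door holds.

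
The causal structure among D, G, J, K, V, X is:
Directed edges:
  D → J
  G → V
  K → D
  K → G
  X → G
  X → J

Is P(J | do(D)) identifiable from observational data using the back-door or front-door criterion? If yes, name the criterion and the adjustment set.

desc(D)\{D}={J}; candidates ⊆ {G,K,V,X}.
∅: D⊥J given ∅ in G with D→· removed — back-door holds.
P(J|do(D)) = P(J|D) — no adjustment needed.

P(J|do(D)): backdoor, adjust for ∅.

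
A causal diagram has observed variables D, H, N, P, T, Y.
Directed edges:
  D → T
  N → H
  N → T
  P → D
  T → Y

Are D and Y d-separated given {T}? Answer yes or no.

Yes — D ⊥ Y | {T}.

Bayes-Ball from D | {T} reaches {H,N,P}.
Y ∉ reach(D|{T}) ⇒ D ⊥ Y | {T}.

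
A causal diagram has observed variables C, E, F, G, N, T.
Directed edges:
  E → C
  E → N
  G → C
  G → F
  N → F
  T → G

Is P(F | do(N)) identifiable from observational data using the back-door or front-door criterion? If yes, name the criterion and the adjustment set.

desc(N)\{N}={F}; candidates ⊆ {C,E,G,T}.
∅: N⊥F given ∅ in G with N→· removed — back-door holds.
P(F|do(N)) = P(F|N) — no adjustment needed.

P(F|do(N)): backdoor, adjust for ∅.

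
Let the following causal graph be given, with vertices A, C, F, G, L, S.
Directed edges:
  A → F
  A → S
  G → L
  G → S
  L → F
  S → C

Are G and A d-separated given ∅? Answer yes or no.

Yes — G ⊥ A | ∅.

Bayes-Ball from G | ∅ reaches {C,F,L,S}.
A ∉ reach(G|∅) ⇒ G ⊥ A | ∅.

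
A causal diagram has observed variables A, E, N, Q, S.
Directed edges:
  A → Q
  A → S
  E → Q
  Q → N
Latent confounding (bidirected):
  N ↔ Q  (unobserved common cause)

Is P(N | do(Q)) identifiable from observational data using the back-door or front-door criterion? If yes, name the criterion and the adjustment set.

P(N|do(Q)): not identifiable (no BD/FD set).

desc(Q)\{Q}={N}; candidates ⊆ {A,E,S}.
Q↔N: latent back-door arc(s) into Q.
size 0: {}; under {} Q still reaches {A,E,N,S} ∋ N.
size 1: {A}, {E}, {S}; under {A} Q still reaches {E,N} ∋ N.
size 2: {A,E}, {A,S}, {E,S}; under {A,E} Q still reaches {N} ∋ N.
Q↔N cannot be blocked by any observed set — no back-door set.
No mediator lies on a directed Q→…→N path.
Neither criterion identifies P(N|do(Q)) in this graph.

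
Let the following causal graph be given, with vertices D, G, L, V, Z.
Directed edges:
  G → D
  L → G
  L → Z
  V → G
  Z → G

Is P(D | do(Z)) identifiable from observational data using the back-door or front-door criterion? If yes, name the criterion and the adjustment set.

P(D|do(Z)): backdoor, adjust for {L}.

desc(Z)\{Z}={D,G}; candidates ⊆ {L,V}.
size 0: {}; under {} Z still reaches {D,G,L} ∋ D.
{L}: Z⊥D given {L} in G with Z→· removed — back-door holds.
P(D|do(Z)) = Σ_{L} P(D|Z,L)·P(L).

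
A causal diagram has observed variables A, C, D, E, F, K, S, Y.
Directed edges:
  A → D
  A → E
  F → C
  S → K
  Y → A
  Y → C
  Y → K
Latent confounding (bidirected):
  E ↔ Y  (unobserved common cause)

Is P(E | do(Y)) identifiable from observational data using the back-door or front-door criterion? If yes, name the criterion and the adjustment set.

P(E|do(Y)): frontdoor, adjust for {A}.

desc(Y)\{Y}={A,C,D,E,K}; candidates ⊆ {F,S}.
Y↔E: latent back-door arc(s) into Y.
size 0: {}; under {} Y still reaches {E} ∋ E.
size 1: {F}, {S}; under {F} Y still reaches {E} ∋ E.
size 2: {F,S}; under {F,S} Y still reaches {E} ∋ E.
Y↔E cannot be blocked by any observed set — no back-door set.
{A}: (i) intercepts every directed Y→E path; (ii) no back-door Y→{A}; (iii) {Y} blocks every back-door {A}→E. Front-door holds.
P(E|do(Y)) = Σ_{A} P(A|Y) Σ_{Y'} P(E|A,Y')P(Y').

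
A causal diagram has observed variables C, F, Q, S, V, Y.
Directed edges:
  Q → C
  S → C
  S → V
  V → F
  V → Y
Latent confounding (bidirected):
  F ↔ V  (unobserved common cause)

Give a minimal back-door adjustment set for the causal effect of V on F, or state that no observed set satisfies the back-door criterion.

desc(V)\{V}={F,Y}; candidates ⊆ {C,Q,S}.
V↔F: latent back-door arc(s) into V.
size 0: {}; under {} V still reaches {C,F,S} ∋ F.
size 1: {C}, {Q}, {S}; under {C} V still reaches {F,Q,S} ∋ F.
size 2: {C,Q}, {C,S}, {Q,S}; under {C,Q} V still reaches {F,S} ∋ F.
V↔F cannot be blocked by any observed set — no back-door set.

V→F: no observed back-door set.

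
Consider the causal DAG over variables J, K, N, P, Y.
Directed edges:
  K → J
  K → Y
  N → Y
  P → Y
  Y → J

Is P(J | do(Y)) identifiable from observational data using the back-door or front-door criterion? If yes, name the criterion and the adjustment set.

P(J|do(Y)): backdoor, adjust for {K}.

desc(Y)\{Y}={J}; candidates ⊆ {K,N,P}.
size 0: {}; under {} Y still reaches {J,K,N,P} ∋ J.
{K}: Y⊥J given {K} in G with Y→· removed — back-door holds.
P(J|do(Y)) = Σ_{K} P(J|Y,K)·P(K).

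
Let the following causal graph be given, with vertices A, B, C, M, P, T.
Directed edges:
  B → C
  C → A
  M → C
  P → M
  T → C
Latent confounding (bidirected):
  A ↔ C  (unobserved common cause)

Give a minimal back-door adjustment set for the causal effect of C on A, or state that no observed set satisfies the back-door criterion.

desc(C)\{C}={A}; candidates ⊆ {B,M,P,T}.
C↔A: latent back-door arc(s) into C.
size 0: {}; under {} C still reaches {A,B,M,P,T} ∋ A.
size 1: {B}, {M}, {P} …(+1); under {B} C still reaches {A,M,P,T} ∋ A.
size 2: {B,M}, {B,P}, {B,T} …(+3); under {B,M} C still reaches {A,T} ∋ A.
C↔A cannot be blocked by any observed set — no back-door set.

C→A: no observed back-door set.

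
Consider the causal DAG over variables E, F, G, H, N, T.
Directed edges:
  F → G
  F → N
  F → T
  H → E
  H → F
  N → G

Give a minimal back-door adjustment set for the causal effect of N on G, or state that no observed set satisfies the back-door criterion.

desc(N)\{N}={G}; candidates ⊆ {E,F,H,T}.
size 0: {}; under {} N still reaches {E,F,G,H,T} ∋ G.
{F}: N⊥G given {F} in G with N→· removed — back-door holds.

N→G: minimal back-door set {F}.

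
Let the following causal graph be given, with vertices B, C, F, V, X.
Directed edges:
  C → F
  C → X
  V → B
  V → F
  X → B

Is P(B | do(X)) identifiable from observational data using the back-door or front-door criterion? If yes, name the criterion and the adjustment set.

desc(X)\{X}={B}; candidates ⊆ {C,F,V}.
∅: X⊥B given ∅ in G with X→· removed — back-door holds.
P(B|do(X)) = P(B|X) — no adjustment needed.

P(B|do(X)): backdoor, adjust for ∅.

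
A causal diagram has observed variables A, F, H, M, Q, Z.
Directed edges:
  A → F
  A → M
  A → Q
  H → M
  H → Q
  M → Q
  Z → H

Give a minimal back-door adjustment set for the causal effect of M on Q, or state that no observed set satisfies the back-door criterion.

desc(M)\{M}={Q}; candidates ⊆ {A,F,H,Z}.
size 0: {}; under {} M still reaches {A,F,H,Q,Z} ∋ Q.
size 1: {A}, {F}, {H} …(+1); under {A} M still reaches {H,Q,Z} ∋ Q.
{A,H}: M⊥Q given {A,H} in G with M→· removed — back-door holds.

M→Q: minimal back-door set {A, H}.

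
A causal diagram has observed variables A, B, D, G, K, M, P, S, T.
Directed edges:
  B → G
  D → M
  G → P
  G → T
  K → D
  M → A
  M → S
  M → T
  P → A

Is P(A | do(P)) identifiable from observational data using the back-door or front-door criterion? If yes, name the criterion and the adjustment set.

desc(P)\{P}={A}; candidates ⊆ {B,D,G,K,M,S,T}.
∅: P⊥A given ∅ in G with P→· removed — back-door holds.
P(A|do(P)) = P(A|P) — no adjustment needed.

P(A|do(P)): backdoor, adjust for ∅.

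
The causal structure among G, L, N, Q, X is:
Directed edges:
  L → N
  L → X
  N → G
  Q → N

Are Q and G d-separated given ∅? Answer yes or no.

No — Q and G are d-connected given ∅.

Bayes-Ball from Q | ∅ reaches {G,N}.
G ∈ reach(Q|∅) ⇒ Q ⊥̸ G | ∅.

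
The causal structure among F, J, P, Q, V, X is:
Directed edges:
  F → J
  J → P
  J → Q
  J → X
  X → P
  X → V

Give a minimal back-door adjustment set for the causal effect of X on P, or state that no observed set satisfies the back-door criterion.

X→P: minimal back-door set {J}.

desc(X)\{X}={P,V}; candidates ⊆ {F,J,Q}.
size 0: {}; under {} X still reaches {F,J,P,Q} ∋ P.
{J}: X⊥P given {J} in G with X→· removed — back-door holds.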